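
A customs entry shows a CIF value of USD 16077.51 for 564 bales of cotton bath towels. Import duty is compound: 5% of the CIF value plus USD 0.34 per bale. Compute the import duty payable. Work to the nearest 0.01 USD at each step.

Ad valorem component: 16077.51 × 5% = 803.88
Specific component: 564 × 0.34 = 191.76
Import duty = 803.88 + 191.76 = 995.64

Import duty: USD 995.64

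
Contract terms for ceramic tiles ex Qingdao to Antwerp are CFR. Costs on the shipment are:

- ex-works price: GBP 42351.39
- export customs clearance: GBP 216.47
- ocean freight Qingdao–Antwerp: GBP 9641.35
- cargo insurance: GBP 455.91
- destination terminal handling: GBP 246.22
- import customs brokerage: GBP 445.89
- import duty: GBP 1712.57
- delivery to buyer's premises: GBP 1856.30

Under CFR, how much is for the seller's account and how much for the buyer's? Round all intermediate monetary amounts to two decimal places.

CFR: the seller pays costs through ocean freight to the destination port, but not insurance.
Seller's account: goods 42351.39 + export clearance 216.47 + freight 9641.35 = 52209.21
Buyer's account: insurance 455.91 + destination terminal 246.22 + brokerage 445.89 + duty 1712.57 + delivery 1856.30 = 4716.89

Seller: GBP 52209.21; buyer: GBP 4716.89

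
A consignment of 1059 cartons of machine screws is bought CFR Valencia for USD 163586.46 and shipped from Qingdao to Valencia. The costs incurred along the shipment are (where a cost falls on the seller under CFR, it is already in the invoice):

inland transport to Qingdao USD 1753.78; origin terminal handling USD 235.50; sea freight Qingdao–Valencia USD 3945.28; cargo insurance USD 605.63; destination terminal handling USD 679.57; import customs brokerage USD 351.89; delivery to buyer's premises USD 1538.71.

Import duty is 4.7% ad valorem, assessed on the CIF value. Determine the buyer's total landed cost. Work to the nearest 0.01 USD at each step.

Total landed cost: USD 174479.29

CFR: the seller pays costs through ocean freight to the destination port, but not insurance.
Already in the invoice (seller's account under CFR): inland to port, origin terminal, freight — exclude.
CIF value = CFR price + insurance = 163586.46 + 605.63 = 164192.09
Import duty = 164192.09 × 4.7% = 7717.03
Buyer bears: insurance 605.63 + destination terminal 679.57 + brokerage 351.89 + delivery 1538.71 + duty 7717.03 = 10892.83
Landed cost = invoice 163586.46 + 10892.83 = 174479.29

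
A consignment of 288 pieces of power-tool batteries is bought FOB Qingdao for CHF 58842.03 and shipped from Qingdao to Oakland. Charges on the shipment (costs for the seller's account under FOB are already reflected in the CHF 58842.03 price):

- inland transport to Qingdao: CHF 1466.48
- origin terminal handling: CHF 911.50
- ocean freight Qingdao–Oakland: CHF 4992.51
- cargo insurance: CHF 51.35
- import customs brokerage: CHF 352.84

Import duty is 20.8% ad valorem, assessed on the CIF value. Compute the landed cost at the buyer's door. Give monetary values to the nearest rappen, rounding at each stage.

FOB: the seller bears costs until goods are on board at the origin port; the buyer bears freight, insurance and all costs thereafter.
Already in the invoice (seller's account under FOB): inland to port, origin terminal — exclude.
CIF value = FOB price + freight + insurance = 58842.03 + 4992.51 + 51.35 = 63885.89
Import duty = 63885.89 × 20.8% = 13288.27
Buyer bears: freight 4992.51 + insurance 51.35 + brokerage 352.84 + duty 13288.27 = 18684.97
Landed cost = invoice 58842.03 + 18684.97 = 77527.00

Total landed cost: CHF 77527.00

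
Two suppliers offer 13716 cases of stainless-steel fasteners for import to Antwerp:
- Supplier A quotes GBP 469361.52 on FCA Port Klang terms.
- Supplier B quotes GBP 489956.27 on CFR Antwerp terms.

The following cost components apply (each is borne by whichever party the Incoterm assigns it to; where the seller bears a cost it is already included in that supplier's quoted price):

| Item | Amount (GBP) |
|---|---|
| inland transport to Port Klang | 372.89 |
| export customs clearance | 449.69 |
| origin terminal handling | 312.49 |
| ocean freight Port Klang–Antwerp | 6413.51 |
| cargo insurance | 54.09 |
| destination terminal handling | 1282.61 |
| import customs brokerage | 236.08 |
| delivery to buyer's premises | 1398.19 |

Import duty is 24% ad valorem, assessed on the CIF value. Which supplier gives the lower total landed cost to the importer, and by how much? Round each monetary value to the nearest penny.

Supplier A (FCA):
CIF value = FCA price + origin terminal + freight + insurance = 469361.52 + 312.49 + 6413.51 + 54.09 = 476141.61
Import duty = 476141.61 × 24% = 114273.99
Buyer bears (A): 312.49 + 6413.51 + 54.09 + 1282.61 + 236.08 + 1398.19 = 9696.97
Landed cost (A) = invoice 469361.52 + 9696.97 + duty 114273.99 = 593332.48
Supplier B (CFR):
CIF value = CFR price + insurance = 489956.27 + 54.09 = 490010.36
Import duty = 490010.36 × 24% = 117602.49
Buyer bears (B): 54.09 + 1282.61 + 236.08 + 1398.19 = 2970.97
Landed cost (B) = invoice 489956.27 + 2970.97 + duty 117602.49 = 610529.73
Difference = |593332.48 − 610529.73| = 17197.25

Supplier A is cheaper by GBP 17197.25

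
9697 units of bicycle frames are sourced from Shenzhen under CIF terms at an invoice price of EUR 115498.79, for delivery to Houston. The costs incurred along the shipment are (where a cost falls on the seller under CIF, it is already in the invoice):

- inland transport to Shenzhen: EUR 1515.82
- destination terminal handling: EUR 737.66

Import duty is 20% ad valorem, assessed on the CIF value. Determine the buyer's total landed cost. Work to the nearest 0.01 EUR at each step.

CIF: the seller pays costs through ocean freight and marine insurance to the destination port.
Already in the invoice (seller's account under CIF): inland to port — exclude.
The CIF price already equals the CIF value: 115498.79
Import duty = 115498.79 × 20% = 23099.76
Buyer bears: destination terminal 737.66 + duty 23099.76 = 23837.42
Landed cost = invoice 115498.79 + 23837.42 = 139336.21

Total landed cost: EUR 139336.21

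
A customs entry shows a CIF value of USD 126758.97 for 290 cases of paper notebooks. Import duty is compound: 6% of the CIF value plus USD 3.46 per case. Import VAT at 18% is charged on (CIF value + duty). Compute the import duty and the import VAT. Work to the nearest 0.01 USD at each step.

Import duty: USD 8608.94; import VAT: USD 24366.22

Ad valorem component: 126758.97 × 6% = 7605.54
Specific component: 290 × 3.46 = 1003.40
Import duty = 7605.54 + 1003.40 = 8608.94
VAT base = CIF + duty = 126758.97 + 8608.94 = 135367.91
Import VAT = 135367.91 × 18% = 24366.22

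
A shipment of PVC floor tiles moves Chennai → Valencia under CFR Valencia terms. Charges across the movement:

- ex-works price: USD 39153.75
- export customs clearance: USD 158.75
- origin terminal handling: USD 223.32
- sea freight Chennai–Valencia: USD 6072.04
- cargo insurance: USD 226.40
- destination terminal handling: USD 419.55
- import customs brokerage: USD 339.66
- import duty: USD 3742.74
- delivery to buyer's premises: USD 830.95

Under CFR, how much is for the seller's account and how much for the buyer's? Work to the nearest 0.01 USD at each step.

CFR: the seller pays costs through ocean freight to the destination port, but not insurance.
Seller's account: goods 39153.75 + export clearance 158.75 + origin terminal 223.32 + freight 6072.04 = 45607.86
Buyer's account: insurance 226.40 + destination terminal 419.55 + brokerage 339.66 + duty 3742.74 + delivery 830.95 = 5559.30

Seller: USD 45607.86; buyer: USD 5559.30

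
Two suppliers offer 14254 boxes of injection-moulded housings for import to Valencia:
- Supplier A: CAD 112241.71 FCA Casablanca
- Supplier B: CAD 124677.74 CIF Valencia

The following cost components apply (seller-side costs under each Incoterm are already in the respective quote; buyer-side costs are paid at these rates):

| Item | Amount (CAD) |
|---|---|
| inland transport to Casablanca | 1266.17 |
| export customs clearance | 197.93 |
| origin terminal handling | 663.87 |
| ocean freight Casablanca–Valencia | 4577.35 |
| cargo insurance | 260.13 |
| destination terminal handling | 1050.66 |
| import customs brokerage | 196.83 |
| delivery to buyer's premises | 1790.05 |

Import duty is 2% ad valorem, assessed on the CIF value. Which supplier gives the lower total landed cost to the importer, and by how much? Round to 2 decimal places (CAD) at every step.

Supplier A is cheaper by CAD 7073.37

Supplier A (FCA):
CIF value = FCA price + origin terminal + freight + insurance = 112241.71 + 663.87 + 4577.35 + 260.13 = 117743.06
Import duty = 117743.06 × 2% = 2354.86
Buyer bears (A): 663.87 + 4577.35 + 260.13 + 1050.66 + 196.83 + 1790.05 = 8538.89
Landed cost (A) = invoice 112241.71 + 8538.89 + duty 2354.86 = 123135.46
Supplier B (CIF):
The CIF price already equals the CIF value: 124677.74
Import duty = 124677.74 × 2% = 2493.55
Buyer bears (B): 1050.66 + 196.83 + 1790.05 = 3037.54
Landed cost (B) = invoice 124677.74 + 3037.54 + duty 2493.55 = 130208.83
Difference = |123135.46 − 130208.83| = 7073.37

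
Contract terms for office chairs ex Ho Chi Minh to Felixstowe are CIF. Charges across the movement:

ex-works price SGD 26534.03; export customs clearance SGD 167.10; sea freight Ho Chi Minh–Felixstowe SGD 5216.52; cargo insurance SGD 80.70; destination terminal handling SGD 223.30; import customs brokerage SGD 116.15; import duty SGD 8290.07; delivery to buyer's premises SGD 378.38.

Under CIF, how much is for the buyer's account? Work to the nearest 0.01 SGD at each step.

Buyer's account: SGD 9007.90

CIF: the seller pays costs through ocean freight and marine insurance to the destination port.
Seller's account: goods 26534.03 + export clearance 167.10 + freight 5216.52 + insurance 80.70 = 31998.35
Buyer's account: destination terminal 223.30 + brokerage 116.15 + duty 8290.07 + delivery 378.38 = 9007.90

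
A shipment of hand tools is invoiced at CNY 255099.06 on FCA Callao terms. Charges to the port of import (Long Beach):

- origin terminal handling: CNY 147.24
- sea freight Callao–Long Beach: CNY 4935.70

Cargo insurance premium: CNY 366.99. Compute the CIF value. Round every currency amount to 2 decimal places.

CIF = FCA price + pre-shipment costs + freight + insurance
CIF = 255099.06 + 147.24 + 4935.70 + 366.99 = 260548.99

CIF value: CNY 260548.99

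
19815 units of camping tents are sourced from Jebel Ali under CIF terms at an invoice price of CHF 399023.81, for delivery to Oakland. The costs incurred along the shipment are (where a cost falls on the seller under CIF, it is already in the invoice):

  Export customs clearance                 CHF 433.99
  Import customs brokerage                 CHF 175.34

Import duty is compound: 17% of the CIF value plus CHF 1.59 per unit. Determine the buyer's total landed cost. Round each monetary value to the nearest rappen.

Total landed cost: CHF 498539.05

CIF: the seller pays costs through ocean freight and marine insurance to the destination port.
Already in the invoice (seller's account under CIF): export clearance — exclude.
The CIF price already equals the CIF value: 399023.81
Ad valorem component: 399023.81 × 17% = 67834.05
Specific component: 19815 × 1.59 = 31505.85
Import duty = 67834.05 + 31505.85 = 99339.90
Buyer bears: brokerage 175.34 + duty 99339.90 = 99515.24
Landed cost = invoice 399023.81 + 99515.24 = 498539.05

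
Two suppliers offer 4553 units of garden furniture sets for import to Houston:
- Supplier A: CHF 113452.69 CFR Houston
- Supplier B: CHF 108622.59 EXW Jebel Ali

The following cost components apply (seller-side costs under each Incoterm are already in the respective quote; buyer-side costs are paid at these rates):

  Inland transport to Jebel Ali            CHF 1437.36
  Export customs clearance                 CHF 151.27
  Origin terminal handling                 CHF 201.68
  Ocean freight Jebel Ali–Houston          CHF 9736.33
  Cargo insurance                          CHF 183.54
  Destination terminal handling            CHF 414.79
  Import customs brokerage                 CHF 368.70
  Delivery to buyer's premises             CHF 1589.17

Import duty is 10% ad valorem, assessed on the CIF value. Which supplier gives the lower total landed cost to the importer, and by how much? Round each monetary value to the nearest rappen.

Supplier A (CFR):
CIF value = CFR price + insurance = 113452.69 + 183.54 = 113636.23
Import duty = 113636.23 × 10% = 11363.62
Buyer bears (A): 183.54 + 414.79 + 368.70 + 1589.17 = 2556.20
Landed cost (A) = invoice 113452.69 + 2556.20 + duty 11363.62 = 127372.51
Supplier B (EXW):
CIF value = EXW price + inland to port + export clearance + origin terminal + freight + insurance = 108622.59 + 1437.36 + 151.27 + 201.68 + 9736.33 + 183.54 = 120332.77
Import duty = 120332.77 × 10% = 12033.28
Buyer bears (B): 1437.36 + 151.27 + 201.68 + 9736.33 + 183.54 + 414.79 + 368.70 + 1589.17 = 14082.84
Landed cost (B) = invoice 108622.59 + 14082.84 + duty 12033.28 = 134738.71
Difference = |127372.51 − 134738.71| = 7366.20

Supplier A is cheaper by CHF 7366.20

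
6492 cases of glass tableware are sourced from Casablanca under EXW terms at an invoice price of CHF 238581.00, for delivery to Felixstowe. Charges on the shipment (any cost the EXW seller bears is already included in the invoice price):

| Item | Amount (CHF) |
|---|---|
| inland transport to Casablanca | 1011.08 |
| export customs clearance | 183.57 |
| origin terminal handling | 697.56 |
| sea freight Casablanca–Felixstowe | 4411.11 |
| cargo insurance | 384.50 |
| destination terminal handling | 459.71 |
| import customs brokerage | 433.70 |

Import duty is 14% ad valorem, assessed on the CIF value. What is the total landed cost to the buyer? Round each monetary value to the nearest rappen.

EXW: the seller makes goods available at their premises; the buyer bears all onward costs.
CIF value = EXW price + inland to port + export clearance + origin terminal + freight + insurance = 238581.00 + 1011.08 + 183.57 + 697.56 + 4411.11 + 384.50 = 245268.82
Import duty = 245268.82 × 14% = 34337.63
Buyer bears: inland to port 1011.08 + export clearance 183.57 + origin terminal 697.56 + freight 4411.11 + insurance 384.50 + destination terminal 459.71 + brokerage 433.70 + duty 34337.63 = 41918.86
Landed cost = invoice 238581.00 + 41918.86 = 280499.86

Total landed cost: CHF 280499.86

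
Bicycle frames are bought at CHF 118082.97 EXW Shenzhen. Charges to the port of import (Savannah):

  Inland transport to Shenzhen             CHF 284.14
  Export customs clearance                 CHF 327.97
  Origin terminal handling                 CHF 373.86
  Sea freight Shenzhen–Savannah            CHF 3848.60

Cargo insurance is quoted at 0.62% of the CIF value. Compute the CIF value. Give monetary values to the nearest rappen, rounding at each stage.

Let C be the CIF value. C = EXW price + pre-shipment costs + freight + 0.62% × C
C − 0.62% × C = 118082.97 + 284.14 + 327.97 + 373.86 + 3848.60
0.9938 × C = 122917.54
C = 122917.54 / 0.9938 = 123684.38
Insurance premium = 0.62% × 123684.38 = 766.84

CIF value: CHF 123684.38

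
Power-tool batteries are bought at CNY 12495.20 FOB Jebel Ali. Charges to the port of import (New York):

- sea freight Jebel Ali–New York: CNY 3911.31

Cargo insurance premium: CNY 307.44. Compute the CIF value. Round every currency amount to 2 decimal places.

CIF = FOB price + freight + insurance
CIF = 12495.20 + 3911.31 + 307.44 = 16713.95

CIF value: CNY 16713.95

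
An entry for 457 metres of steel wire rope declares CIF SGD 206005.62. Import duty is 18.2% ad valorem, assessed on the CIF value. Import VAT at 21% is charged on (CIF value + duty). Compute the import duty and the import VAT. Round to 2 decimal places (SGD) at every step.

Import duty = 206005.62 × 18.2% = 37493.02
VAT base = CIF + duty = 206005.62 + 37493.02 = 243498.64
Import VAT = 243498.64 × 21% = 51134.71

Import duty: SGD 37493.02; import VAT: SGD 51134.71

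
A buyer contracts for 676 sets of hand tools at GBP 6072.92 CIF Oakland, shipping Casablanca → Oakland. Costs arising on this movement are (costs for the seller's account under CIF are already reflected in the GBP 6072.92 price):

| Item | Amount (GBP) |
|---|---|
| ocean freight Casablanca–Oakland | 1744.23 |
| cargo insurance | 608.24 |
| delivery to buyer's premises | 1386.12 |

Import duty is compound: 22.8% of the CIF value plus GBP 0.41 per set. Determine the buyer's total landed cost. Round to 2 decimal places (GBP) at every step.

Total landed cost: GBP 9120.83

CIF: the seller pays costs through ocean freight and marine insurance to the destination port.
Already in the invoice (seller's account under CIF): freight, insurance — exclude.
The CIF price already equals the CIF value: 6072.92
Ad valorem component: 6072.92 × 22.8% = 1384.63
Specific component: 676 × 0.41 = 277.16
Import duty = 1384.63 + 277.16 = 1661.79
Buyer bears: delivery 1386.12 + duty 1661.79 = 3047.91
Landed cost = invoice 6072.92 + 3047.91 = 9120.83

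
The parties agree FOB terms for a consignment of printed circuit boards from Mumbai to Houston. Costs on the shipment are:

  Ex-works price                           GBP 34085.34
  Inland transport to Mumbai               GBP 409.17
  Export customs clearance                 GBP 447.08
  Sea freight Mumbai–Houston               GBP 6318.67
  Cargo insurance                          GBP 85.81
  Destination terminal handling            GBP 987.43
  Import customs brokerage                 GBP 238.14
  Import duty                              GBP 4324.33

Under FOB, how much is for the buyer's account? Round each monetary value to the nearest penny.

Buyer's account: GBP 11954.38

FOB: the seller bears costs until goods are on board at the origin port; the buyer bears freight, insurance and all costs thereafter.
Seller's account: goods 34085.34 + inland to port 409.17 + export clearance 447.08 = 34941.59
Buyer's account: freight 6318.67 + insurance 85.81 + destination terminal 987.43 + brokerage 238.14 + duty 4324.33 = 11954.38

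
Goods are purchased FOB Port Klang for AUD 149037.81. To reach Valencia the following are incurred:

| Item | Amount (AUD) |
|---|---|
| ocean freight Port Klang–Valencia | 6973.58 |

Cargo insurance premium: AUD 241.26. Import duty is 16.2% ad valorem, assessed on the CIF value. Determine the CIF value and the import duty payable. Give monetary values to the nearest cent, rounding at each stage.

CIF = FOB price + freight + insurance
CIF = 149037.81 + 6973.58 + 241.26 = 156252.65
Import duty = 156252.65 × 16.2% = 25312.93

CIF value: AUD 156252.65; import duty: AUD 25312.93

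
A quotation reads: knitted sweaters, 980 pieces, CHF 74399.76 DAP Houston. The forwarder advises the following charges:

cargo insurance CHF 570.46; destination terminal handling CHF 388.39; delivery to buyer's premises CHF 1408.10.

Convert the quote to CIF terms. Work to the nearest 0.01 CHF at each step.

Not relevant to the conversion: insurance — on the seller under both DAP and CIF; already in the DAP price and stays in the CIF price.
From DAP to CIF, the seller no longer bears: destination terminal, delivery.
CIF price = 74399.76 − 388.39 − 1408.10 = 72603.27

CIF price: CHF 72603.27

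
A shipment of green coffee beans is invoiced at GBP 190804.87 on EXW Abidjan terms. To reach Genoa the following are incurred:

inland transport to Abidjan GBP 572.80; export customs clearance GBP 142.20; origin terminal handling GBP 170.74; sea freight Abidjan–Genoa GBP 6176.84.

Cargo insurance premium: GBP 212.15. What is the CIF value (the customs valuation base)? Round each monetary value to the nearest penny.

CIF = EXW price + pre-shipment costs + freight + insurance
CIF = 190804.87 + 572.80 + 142.20 + 170.74 + 6176.84 + 212.15 = 198079.60

CIF value: GBP 198079.60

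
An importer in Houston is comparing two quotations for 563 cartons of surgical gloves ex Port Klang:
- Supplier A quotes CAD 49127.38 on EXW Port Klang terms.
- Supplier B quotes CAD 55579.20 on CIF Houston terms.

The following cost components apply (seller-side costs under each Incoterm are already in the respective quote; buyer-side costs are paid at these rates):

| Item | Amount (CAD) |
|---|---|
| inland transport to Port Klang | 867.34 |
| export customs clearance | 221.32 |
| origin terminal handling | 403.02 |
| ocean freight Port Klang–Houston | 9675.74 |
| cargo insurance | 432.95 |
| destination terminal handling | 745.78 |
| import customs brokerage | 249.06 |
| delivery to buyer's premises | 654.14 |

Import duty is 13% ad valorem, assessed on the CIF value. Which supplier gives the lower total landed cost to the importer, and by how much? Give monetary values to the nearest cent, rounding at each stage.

Supplier B is cheaper by CAD 5817.86

Supplier A (EXW):
CIF value = EXW price + inland to port + export clearance + origin terminal + freight + insurance = 49127.38 + 867.34 + 221.32 + 403.02 + 9675.74 + 432.95 = 60727.75
Import duty = 60727.75 × 13% = 7894.61
Buyer bears (A): 867.34 + 221.32 + 403.02 + 9675.74 + 432.95 + 745.78 + 249.06 + 654.14 = 13249.35
Landed cost (A) = invoice 49127.38 + 13249.35 + duty 7894.61 = 70271.34
Supplier B (CIF):
The CIF price already equals the CIF value: 55579.20
Import duty = 55579.20 × 13% = 7225.30
Buyer bears (B): 745.78 + 249.06 + 654.14 = 1648.98
Landed cost (B) = invoice 55579.20 + 1648.98 + duty 7225.30 = 64453.48
Difference = |70271.34 − 64453.48| = 5817.86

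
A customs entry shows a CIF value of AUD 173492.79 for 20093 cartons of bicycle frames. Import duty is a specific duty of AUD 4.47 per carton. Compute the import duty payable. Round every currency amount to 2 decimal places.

Import duty = 20093 × 4.47 = 89815.71

Import duty: AUD 89815.71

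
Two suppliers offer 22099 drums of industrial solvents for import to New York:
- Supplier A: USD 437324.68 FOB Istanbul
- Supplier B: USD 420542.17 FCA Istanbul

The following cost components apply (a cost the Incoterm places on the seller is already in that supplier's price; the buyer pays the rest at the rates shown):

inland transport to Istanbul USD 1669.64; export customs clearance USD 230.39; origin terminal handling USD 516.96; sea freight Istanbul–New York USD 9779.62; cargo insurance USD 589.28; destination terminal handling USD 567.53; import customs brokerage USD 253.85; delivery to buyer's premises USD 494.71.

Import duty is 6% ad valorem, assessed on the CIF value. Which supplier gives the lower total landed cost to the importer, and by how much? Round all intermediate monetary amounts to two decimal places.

Supplier B is cheaper by USD 17241.48

Supplier A (FOB):
CIF value = FOB price + freight + insurance = 437324.68 + 9779.62 + 589.28 = 447693.58
Import duty = 447693.58 × 6% = 26861.61
Buyer bears (A): 9779.62 + 589.28 + 567.53 + 253.85 + 494.71 = 11684.99
Landed cost (A) = invoice 437324.68 + 11684.99 + duty 26861.61 = 475871.28
Supplier B (FCA):
CIF value = FCA price + origin terminal + freight + insurance = 420542.17 + 516.96 + 9779.62 + 589.28 = 431428.03
Import duty = 431428.03 × 6% = 25885.68
Buyer bears (B): 516.96 + 9779.62 + 589.28 + 567.53 + 253.85 + 494.71 = 12201.95
Landed cost (B) = invoice 420542.17 + 12201.95 + duty 25885.68 = 458629.80
Difference = |475871.28 − 458629.80| = 17241.48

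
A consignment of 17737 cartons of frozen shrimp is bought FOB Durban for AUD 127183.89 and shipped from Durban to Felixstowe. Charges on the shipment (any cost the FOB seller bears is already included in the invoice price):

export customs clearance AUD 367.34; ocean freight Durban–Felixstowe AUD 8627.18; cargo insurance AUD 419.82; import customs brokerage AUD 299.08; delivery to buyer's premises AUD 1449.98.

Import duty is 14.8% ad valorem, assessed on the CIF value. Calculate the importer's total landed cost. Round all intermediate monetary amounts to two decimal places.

FOB: the seller bears costs until goods are on board at the origin port; the buyer bears freight, insurance and all costs thereafter.
Already in the invoice (seller's account under FOB): export clearance — exclude.
CIF value = FOB price + freight + insurance = 127183.89 + 8627.18 + 419.82 = 136230.89
Import duty = 136230.89 × 14.8% = 20162.17
Buyer bears: freight 8627.18 + insurance 419.82 + brokerage 299.08 + delivery 1449.98 + duty 20162.17 = 30958.23
Landed cost = invoice 127183.89 + 30958.23 = 158142.12

Total landed cost: AUD 158142.12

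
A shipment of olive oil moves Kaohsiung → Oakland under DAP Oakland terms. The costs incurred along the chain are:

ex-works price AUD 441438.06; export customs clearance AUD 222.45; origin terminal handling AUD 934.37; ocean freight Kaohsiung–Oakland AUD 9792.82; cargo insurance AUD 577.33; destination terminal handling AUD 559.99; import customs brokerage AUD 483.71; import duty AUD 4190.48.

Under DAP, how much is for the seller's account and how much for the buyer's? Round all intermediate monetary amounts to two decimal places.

DAP: the seller bears all costs to the named destination except import duty and clearance.
Seller's account: goods 441438.06 + export clearance 222.45 + origin terminal 934.37 + freight 9792.82 + insurance 577.33 + destination terminal 559.99 = 453525.02
Buyer's account: brokerage 483.71 + duty 4190.48 = 4674.19

Seller: AUD 453525.02; buyer: AUD 4674.19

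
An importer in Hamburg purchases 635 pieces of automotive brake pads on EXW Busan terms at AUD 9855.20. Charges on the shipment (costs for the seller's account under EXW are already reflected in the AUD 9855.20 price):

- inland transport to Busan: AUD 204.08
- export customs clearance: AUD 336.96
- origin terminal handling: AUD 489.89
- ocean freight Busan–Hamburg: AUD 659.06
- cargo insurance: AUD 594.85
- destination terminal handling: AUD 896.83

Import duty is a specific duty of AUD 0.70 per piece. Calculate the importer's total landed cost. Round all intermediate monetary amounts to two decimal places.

EXW: the seller makes goods available at their premises; the buyer bears all onward costs.
CIF value = EXW price + inland to port + export clearance + origin terminal + freight + insurance = 9855.20 + 204.08 + 336.96 + 489.89 + 659.06 + 594.85 = 12140.04
Import duty = 635 × 0.70 = 444.50
Buyer bears: inland to port 204.08 + export clearance 336.96 + origin terminal 489.89 + freight 659.06 + insurance 594.85 + destination terminal 896.83 + duty 444.50 = 3626.17
Landed cost = invoice 9855.20 + 3626.17 = 13481.37

Total landed cost: AUD 13481.37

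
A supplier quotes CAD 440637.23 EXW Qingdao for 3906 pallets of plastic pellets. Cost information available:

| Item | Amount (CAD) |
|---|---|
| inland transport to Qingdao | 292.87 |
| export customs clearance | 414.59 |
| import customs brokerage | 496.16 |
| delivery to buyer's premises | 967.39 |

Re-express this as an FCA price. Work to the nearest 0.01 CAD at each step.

Not relevant to the conversion: brokerage, delivery — on the buyer under both terms; not part of either seller's price.
From EXW to FCA, the seller additionally bears: inland to port, export clearance.
FCA price = 440637.23 + 292.87 + 414.59 = 441344.69

FCA price: CAD 441344.69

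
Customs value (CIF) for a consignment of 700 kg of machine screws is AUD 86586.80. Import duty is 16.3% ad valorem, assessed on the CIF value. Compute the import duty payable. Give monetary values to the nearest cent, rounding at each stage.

Import duty: AUD 14113.65

Import duty = 86586.80 × 16.3% = 14113.65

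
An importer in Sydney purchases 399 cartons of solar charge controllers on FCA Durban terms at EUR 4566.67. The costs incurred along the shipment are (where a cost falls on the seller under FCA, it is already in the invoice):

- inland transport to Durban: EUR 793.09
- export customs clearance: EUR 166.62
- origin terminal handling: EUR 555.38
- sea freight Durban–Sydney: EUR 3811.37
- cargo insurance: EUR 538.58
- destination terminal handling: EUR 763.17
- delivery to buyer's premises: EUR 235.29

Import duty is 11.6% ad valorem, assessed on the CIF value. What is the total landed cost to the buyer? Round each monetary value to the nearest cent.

Total landed cost: EUR 11569.21

FCA: the seller delivers export-cleared goods to the carrier; the buyer bears costs from that point.
Already in the invoice (seller's account under FCA): inland to port, export clearance — exclude.
CIF value = FCA price + origin terminal + freight + insurance = 4566.67 + 555.38 + 3811.37 + 538.58 = 9472.00
Import duty = 9472.00 × 11.6% = 1098.75
Buyer bears: origin terminal 555.38 + freight 3811.37 + insurance 538.58 + destination terminal 763.17 + delivery 235.29 + duty 1098.75 = 7002.54
Landed cost = invoice 4566.67 + 7002.54 = 11569.21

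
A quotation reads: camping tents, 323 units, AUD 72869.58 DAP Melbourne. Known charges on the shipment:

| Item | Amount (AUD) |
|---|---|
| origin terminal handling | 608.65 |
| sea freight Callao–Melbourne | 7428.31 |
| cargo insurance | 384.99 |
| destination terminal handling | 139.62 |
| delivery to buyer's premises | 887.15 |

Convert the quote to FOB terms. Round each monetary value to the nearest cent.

Not relevant to the conversion: origin terminal — on the seller under both DAP and FOB; already in the DAP price and stays in the FOB price.
From DAP to FOB, the seller no longer bears: freight, insurance, destination terminal, delivery.
FOB price = 72869.58 − 7428.31 − 384.99 − 139.62 − 887.15 = 64029.51

FOB price: AUD 64029.51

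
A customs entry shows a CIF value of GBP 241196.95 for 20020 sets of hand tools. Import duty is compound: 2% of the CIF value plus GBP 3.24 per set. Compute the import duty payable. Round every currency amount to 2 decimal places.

Import duty: GBP 69688.74

Ad valorem component: 241196.95 × 2% = 4823.94
Specific component: 20020 × 3.24 = 64864.80
Import duty = 4823.94 + 64864.80 = 69688.74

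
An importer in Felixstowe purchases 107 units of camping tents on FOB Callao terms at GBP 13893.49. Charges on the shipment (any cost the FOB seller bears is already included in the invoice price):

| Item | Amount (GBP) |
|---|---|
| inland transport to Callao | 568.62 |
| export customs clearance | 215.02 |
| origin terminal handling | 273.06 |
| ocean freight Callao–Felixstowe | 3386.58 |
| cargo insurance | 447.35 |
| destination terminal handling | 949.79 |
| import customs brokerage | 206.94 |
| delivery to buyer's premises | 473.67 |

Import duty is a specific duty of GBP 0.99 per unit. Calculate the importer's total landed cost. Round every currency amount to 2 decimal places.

FOB: the seller bears costs until goods are on board at the origin port; the buyer bears freight, insurance and all costs thereafter.
Already in the invoice (seller's account under FOB): inland to port, export clearance, origin terminal — exclude.
CIF value = FOB price + freight + insurance = 13893.49 + 3386.58 + 447.35 = 17727.42
Import duty = 107 × 0.99 = 105.93
Buyer bears: freight 3386.58 + insurance 447.35 + destination terminal 949.79 + brokerage 206.94 + delivery 473.67 + duty 105.93 = 5570.26
Landed cost = invoice 13893.49 + 5570.26 = 19463.75

Total landed cost: GBP 19463.75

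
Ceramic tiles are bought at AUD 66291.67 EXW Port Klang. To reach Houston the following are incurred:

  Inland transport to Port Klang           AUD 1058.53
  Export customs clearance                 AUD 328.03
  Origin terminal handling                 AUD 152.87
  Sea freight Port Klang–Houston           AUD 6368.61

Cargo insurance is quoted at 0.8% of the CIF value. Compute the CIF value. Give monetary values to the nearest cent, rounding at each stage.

Let C be the CIF value. C = EXW price + pre-shipment costs + freight + 0.8% × C
C − 0.8% × C = 66291.67 + 1058.53 + 328.03 + 152.87 + 6368.61
0.992 × C = 74199.71
C = 74199.71 / 0.992 = 74798.09
Insurance premium = 0.8% × 74798.09 = 598.38

CIF value: AUD 74798.09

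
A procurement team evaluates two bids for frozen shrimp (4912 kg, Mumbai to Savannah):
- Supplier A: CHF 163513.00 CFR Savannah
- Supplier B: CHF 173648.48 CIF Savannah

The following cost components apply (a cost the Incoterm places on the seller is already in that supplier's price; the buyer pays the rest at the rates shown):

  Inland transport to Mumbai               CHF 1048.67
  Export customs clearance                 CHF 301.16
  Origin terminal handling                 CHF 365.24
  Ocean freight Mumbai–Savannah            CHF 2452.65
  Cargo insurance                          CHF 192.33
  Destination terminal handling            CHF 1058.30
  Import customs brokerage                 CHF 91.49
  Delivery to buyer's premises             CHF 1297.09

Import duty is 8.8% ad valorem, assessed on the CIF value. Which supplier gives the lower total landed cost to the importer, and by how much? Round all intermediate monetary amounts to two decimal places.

Supplier A is cheaper by CHF 10818.15

Supplier A (CFR):
CIF value = CFR price + insurance = 163513.00 + 192.33 = 163705.33
Import duty = 163705.33 × 8.8% = 14406.07
Buyer bears (A): 192.33 + 1058.30 + 91.49 + 1297.09 = 2639.21
Landed cost (A) = invoice 163513.00 + 2639.21 + duty 14406.07 = 180558.28
Supplier B (CIF):
The CIF price already equals the CIF value: 173648.48
Import duty = 173648.48 × 8.8% = 15281.07
Buyer bears (B): 1058.30 + 91.49 + 1297.09 = 2446.88
Landed cost (B) = invoice 173648.48 + 2446.88 + duty 15281.07 = 191376.43
Difference = |180558.28 − 191376.43| = 10818.15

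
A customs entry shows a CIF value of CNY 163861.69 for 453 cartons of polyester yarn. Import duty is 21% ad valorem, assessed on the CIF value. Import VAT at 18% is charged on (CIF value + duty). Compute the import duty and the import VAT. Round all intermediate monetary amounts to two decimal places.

Import duty = 163861.69 × 21% = 34410.95
VAT base = CIF + duty = 163861.69 + 34410.95 = 198272.64
Import VAT = 198272.64 × 18% = 35689.08

Import duty: CNY 34410.95; import VAT: CNY 35689.08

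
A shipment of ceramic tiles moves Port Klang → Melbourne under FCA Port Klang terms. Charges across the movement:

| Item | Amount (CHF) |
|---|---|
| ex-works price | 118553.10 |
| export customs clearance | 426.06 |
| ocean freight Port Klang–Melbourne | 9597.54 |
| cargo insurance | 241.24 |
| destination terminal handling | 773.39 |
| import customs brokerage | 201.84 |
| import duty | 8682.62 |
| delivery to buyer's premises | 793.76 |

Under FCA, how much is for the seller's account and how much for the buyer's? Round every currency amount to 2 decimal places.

Seller: CHF 118979.16; buyer: CHF 20290.39

FCA: the seller delivers export-cleared goods to the carrier; the buyer bears costs from that point.
Seller's account: goods 118553.10 + export clearance 426.06 = 118979.16
Buyer's account: freight 9597.54 + insurance 241.24 + destination terminal 773.39 + brokerage 201.84 + duty 8682.62 + delivery 793.76 = 20290.39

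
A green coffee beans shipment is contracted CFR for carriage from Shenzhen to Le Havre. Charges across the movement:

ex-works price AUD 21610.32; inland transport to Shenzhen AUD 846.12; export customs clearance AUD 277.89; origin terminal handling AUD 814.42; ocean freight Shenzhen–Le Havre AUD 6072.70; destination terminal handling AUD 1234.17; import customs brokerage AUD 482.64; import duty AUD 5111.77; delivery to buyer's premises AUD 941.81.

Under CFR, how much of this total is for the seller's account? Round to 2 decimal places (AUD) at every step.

CFR: the seller pays costs through ocean freight to the destination port, but not insurance.
Seller's account: goods 21610.32 + inland to port 846.12 + export clearance 277.89 + origin terminal 814.42 + freight 6072.70 = 29621.45
Buyer's account: destination terminal 1234.17 + brokerage 482.64 + duty 5111.77 + delivery 941.81 = 7770.39

Seller's account: AUD 29621.45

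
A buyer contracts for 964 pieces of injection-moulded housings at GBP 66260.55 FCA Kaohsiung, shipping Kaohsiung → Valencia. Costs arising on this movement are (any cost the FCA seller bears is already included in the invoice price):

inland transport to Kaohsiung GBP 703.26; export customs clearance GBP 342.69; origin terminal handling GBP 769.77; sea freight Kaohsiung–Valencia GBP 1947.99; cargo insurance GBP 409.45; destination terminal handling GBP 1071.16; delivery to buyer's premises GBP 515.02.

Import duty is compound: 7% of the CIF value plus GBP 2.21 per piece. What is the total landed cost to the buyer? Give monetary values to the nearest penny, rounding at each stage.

FCA: the seller delivers export-cleared goods to the carrier; the buyer bears costs from that point.
Already in the invoice (seller's account under FCA): inland to port, export clearance — exclude.
CIF value = FCA price + origin terminal + freight + insurance = 66260.55 + 769.77 + 1947.99 + 409.45 = 69387.76
Ad valorem component: 69387.76 × 7% = 4857.14
Specific component: 964 × 2.21 = 2130.44
Import duty = 4857.14 + 2130.44 = 6987.58
Buyer bears: origin terminal 769.77 + freight 1947.99 + insurance 409.45 + destination terminal 1071.16 + delivery 515.02 + duty 6987.58 = 11700.97
Landed cost = invoice 66260.55 + 11700.97 = 77961.52

Total landed cost: GBP 77961.52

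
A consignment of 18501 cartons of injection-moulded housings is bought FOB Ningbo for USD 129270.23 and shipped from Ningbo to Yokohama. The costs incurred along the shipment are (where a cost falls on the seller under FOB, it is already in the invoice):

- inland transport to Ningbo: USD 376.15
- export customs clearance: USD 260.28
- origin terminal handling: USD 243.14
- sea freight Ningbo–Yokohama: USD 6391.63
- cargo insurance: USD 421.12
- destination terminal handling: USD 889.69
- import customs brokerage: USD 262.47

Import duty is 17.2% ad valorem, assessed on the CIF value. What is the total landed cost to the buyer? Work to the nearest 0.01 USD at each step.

Total landed cost: USD 160641.41

FOB: the seller bears costs until goods are on board at the origin port; the buyer bears freight, insurance and all costs thereafter.
Already in the invoice (seller's account under FOB): inland to port, export clearance, origin terminal — exclude.
CIF value = FOB price + freight + insurance = 129270.23 + 6391.63 + 421.12 = 136082.98
Import duty = 136082.98 × 17.2% = 23406.27
Buyer bears: freight 6391.63 + insurance 421.12 + destination terminal 889.69 + brokerage 262.47 + duty 23406.27 = 31371.18
Landed cost = invoice 129270.23 + 31371.18 = 160641.41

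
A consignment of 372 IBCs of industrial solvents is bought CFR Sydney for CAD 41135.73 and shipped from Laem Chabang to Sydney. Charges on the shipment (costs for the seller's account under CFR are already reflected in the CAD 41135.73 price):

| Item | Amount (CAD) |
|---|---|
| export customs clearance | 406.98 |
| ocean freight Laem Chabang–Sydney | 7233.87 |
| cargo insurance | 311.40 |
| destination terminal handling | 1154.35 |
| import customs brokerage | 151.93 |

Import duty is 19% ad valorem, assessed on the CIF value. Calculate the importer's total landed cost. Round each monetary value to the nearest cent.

Total landed cost: CAD 50628.36

CFR: the seller pays costs through ocean freight to the destination port, but not insurance.
Already in the invoice (seller's account under CFR): export clearance, freight — exclude.
CIF value = CFR price + insurance = 41135.73 + 311.40 = 41447.13
Import duty = 41447.13 × 19% = 7874.95
Buyer bears: insurance 311.40 + destination terminal 1154.35 + brokerage 151.93 + duty 7874.95 = 9492.63
Landed cost = invoice 41135.73 + 9492.63 = 50628.36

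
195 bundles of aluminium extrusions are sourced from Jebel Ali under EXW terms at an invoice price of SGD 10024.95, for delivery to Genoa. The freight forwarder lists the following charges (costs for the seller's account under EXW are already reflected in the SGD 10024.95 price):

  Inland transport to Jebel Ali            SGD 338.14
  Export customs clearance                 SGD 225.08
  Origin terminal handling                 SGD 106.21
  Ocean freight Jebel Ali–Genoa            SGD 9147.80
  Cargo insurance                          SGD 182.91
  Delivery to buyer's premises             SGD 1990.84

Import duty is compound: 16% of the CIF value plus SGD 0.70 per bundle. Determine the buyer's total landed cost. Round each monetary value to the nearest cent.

Total landed cost: SGD 25356.44

EXW: the seller makes goods available at their premises; the buyer bears all onward costs.
CIF value = EXW price + inland to port + export clearance + origin terminal + freight + insurance = 10024.95 + 338.14 + 225.08 + 106.21 + 9147.80 + 182.91 = 20025.09
Ad valorem component: 20025.09 × 16% = 3204.01
Specific component: 195 × 0.70 = 136.50
Import duty = 3204.01 + 136.50 = 3340.51
Buyer bears: inland to port 338.14 + export clearance 225.08 + origin terminal 106.21 + freight 9147.80 + insurance 182.91 + delivery 1990.84 + duty 3340.51 = 15331.49
Landed cost = invoice 10024.95 + 15331.49 = 25356.44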